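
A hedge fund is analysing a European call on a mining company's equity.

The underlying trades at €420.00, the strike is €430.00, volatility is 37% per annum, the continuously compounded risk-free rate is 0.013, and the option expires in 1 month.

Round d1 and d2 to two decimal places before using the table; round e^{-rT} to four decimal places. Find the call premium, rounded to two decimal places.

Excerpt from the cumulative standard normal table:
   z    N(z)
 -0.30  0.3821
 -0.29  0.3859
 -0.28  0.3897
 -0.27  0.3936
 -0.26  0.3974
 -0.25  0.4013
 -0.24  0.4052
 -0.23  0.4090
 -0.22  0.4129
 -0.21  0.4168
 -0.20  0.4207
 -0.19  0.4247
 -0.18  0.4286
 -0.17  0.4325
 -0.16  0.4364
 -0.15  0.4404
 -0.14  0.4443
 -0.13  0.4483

€12.59

T = 0.08333;  σ√T = 0.1068
ln(S/K) + (r + σ²/2)T = ln(420/430) + (0.013 + 0.37²/2)·0.08333 = -0.0235 + 0.0068 = -0.0167
d₁ = -0.0167 / 0.1068 = -0.1568 which rounds to -0.16
d₂ = d₁ − σ√T = -0.1568 − 0.1068 = -0.2636 which rounds to -0.26
e^(−rT) = e^(−0.013·0.08333) = 0.9989
C = 420·N(-0.16) − 430·0.9989·N(-0.26) = 420·0.4364 − 430·0.9989·0.3974 = 183.2880 − 170.6940 = 12.5940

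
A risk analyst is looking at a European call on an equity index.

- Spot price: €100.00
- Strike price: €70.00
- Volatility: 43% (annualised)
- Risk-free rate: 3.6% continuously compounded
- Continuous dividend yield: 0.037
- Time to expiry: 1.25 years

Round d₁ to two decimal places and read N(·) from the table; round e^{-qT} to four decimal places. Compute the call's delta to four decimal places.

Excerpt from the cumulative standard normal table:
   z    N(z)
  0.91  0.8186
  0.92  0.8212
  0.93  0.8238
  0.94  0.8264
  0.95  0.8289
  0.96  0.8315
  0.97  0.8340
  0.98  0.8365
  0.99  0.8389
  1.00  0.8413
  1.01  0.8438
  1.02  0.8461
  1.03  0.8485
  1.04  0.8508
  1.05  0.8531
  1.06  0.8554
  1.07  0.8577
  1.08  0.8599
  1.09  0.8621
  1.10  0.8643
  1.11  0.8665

T = 1.25;  σ√T = 0.4808
d₁ = [ln(100/70) + (0.036 − 0.037 + ½·0.43²)·1.25] / (σ√T) = (0.3567 + 0.1143) / 0.4808 = 0.9797 ≈ 0.98
N(d₁) = N(0.98) = 0.8365
Δ_call = e^(−qT)·N(d₁) = 0.9548·0.8365 = 0.7987

0.7987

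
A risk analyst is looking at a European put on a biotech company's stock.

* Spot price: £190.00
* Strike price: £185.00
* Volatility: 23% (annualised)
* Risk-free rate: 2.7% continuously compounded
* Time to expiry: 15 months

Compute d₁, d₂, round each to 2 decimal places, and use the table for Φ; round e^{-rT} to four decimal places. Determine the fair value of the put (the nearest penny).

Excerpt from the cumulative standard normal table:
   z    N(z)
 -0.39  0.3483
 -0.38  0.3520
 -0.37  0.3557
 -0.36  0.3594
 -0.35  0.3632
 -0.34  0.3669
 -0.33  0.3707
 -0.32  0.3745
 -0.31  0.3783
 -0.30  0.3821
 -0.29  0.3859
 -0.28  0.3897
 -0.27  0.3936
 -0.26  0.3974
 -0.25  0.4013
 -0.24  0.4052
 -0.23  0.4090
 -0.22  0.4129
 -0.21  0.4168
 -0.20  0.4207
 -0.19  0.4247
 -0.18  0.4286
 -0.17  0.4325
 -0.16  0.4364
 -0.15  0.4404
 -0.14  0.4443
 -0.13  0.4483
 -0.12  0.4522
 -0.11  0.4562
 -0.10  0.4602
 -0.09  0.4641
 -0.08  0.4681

T = 1.25;  σ√T = 0.2571
d₁ = [ln(190/185) + (0.027 + 0.23²/2)·1.25] / 0.2571 = [0.0267 + 0.0668] / 0.2571 = 0.3635 ≈ 0.36
d₂ = d₁ − σ√T = 0.3635 − 0.2571 = 0.1064 ≈ 0.11
e^(−rT) = e^(−0.027·1.25) = 0.9668
N(−d₂) = N(-0.11) = 0.4562;  N(−d₁) = N(-0.36) = 0.3594
P = 185·0.9668·0.4562 − 190·0.3594 = 81.5950 − 68.2860 = 13.3090

£13.31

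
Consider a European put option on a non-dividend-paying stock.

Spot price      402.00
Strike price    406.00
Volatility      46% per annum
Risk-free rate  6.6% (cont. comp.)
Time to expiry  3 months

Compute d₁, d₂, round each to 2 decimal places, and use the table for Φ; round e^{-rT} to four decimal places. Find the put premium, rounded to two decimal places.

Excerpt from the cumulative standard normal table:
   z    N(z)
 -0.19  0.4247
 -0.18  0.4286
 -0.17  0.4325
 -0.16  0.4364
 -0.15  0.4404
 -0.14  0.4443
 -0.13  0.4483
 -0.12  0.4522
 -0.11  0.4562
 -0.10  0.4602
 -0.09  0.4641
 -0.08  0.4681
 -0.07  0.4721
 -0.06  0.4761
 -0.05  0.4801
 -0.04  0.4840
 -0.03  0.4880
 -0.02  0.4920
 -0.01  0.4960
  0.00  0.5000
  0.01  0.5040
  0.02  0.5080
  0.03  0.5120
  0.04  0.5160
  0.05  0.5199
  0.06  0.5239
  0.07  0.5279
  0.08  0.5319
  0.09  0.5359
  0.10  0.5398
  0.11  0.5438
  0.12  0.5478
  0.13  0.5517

35.40

σ√T = 0.46·√0.25 = 0.2300
d₁ = [ln(402/406) + (0.066 + 0.46²/2)·0.25] / 0.2300 = [-0.0099 + 0.0430] / 0.2300 = 0.1437 ≈ 0.14
d₂ = d₁ − σ√T = 0.1437 − 0.2300 = -0.0863 ≈ -0.09
exp(−rT) = exp(−0.066·0.25) = 0.9836
N(−d₂) = N(0.09) = 0.5359;  N(−d₁) = N(-0.14) = 0.4443
P = 406·0.9836·0.5359 − 402·0.4443 = 214.0072 − 178.6086 = 35.3986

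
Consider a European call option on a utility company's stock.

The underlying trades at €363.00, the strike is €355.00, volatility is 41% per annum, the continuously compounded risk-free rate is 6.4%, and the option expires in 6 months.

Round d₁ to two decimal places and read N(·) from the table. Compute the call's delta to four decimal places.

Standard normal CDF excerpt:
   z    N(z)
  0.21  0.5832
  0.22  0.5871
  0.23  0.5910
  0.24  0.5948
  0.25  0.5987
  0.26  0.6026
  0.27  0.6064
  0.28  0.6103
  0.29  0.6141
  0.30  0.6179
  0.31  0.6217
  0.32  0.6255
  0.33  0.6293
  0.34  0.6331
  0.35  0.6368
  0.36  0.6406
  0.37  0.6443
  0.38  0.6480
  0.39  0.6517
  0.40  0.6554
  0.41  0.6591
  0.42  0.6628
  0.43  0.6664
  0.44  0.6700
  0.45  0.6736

σ√T = 0.41·√0.5 = 0.2899
d₁ = [ln(363/355) + (0.064 + ½·0.41²)·0.5] / (σ√T) = (0.0223 + 0.0740) / 0.2899 = 0.3322 → 0.33
N(d₁) = N(0.33) = 0.6293
Δ_call = N(d₁) = 0.6293

0.6293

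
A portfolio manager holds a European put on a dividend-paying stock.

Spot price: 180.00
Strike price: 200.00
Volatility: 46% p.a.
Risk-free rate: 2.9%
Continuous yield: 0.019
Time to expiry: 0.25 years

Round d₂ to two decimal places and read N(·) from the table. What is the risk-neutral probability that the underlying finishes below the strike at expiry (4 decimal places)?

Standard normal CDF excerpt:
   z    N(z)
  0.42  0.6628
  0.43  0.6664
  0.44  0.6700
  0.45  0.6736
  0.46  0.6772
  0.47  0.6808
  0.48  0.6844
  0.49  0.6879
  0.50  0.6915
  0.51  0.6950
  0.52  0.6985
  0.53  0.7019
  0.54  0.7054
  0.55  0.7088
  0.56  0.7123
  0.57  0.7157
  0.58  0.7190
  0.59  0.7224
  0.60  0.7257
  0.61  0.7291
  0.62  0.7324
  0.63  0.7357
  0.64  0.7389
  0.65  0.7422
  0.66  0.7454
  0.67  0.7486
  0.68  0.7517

σ√T = 0.46·√0.25 = 0.2300
d₁ = [ln(180/200) + (0.029 − 0.019 + ½·0.46²)·0.25] / (σ√T) = (-0.1054 + 0.0290) / 0.2300 = -0.3322 which rounds to -0.33
d₂ = -0.3322 − 0.2300 = -0.5622 which rounds to -0.56
Risk-neutral Pr[S_T < K] = N(−d₂) = N(0.56) = 0.7123

0.7123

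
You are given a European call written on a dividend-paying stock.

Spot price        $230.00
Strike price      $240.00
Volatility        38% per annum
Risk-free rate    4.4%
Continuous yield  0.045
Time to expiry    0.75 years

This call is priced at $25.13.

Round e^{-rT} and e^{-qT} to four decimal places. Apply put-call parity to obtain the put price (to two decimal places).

e^(−qT) = e^(−0.045·0.75) = 0.9668;  e^(−rT) = e^(−0.044·0.75) = 0.9675
Put-call parity: C − P = S·e^(−qT) − K·e^(−rT) = 230·0.9668 − 240·0.9675 = 222.3640 − 232.2000 = -9.8360
P = C − (C − P) = 25.13 − (-9.8360) = 34.9660

$34.97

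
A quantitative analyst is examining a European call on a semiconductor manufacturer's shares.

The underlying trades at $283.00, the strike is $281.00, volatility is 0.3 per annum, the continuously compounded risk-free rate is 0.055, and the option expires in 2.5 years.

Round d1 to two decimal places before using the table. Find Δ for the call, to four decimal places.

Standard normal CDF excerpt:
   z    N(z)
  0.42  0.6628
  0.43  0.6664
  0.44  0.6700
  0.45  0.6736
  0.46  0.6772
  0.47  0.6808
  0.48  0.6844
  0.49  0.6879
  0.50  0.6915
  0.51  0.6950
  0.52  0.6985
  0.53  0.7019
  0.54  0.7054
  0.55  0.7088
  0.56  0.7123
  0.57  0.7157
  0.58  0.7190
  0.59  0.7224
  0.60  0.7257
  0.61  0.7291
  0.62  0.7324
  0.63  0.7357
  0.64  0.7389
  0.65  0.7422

σ√T = 0.3 × 1.5811 = 0.4743
ln(S/K) + (r + σ²/2)T = ln(283/281) + (0.055 + 0.3²/2)·2.5 = 0.0071 + 0.2500 = 0.2571
d₁ = 0.2571 / 0.4743 = 0.5420 → 0.54
N(d₁) = N(0.54) = 0.7054
Δ_call = N(d₁) = 0.7054

0.7054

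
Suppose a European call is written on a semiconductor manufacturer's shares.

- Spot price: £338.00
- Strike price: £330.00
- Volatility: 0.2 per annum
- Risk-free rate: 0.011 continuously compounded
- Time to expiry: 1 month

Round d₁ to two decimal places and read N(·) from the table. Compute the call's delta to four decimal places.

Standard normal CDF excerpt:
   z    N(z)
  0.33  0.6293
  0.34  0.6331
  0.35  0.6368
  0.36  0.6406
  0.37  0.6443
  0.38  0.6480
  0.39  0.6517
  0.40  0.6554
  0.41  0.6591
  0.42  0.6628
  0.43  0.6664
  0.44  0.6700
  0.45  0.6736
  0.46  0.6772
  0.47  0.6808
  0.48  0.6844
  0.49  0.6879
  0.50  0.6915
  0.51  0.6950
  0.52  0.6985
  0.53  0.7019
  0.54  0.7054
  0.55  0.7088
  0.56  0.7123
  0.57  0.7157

0.6772

σ√T = 0.2·√0.08333 = 0.0577
d₁ = [ln(338/330) + (0.011 + 0.2²/2)·0.08333] / 0.0577 = [0.0240 + 0.0026] / 0.0577 = 0.4596 → 0.46
N(d₁) = N(0.46) = 0.6772
Δ_call = N(d₁) = 0.6772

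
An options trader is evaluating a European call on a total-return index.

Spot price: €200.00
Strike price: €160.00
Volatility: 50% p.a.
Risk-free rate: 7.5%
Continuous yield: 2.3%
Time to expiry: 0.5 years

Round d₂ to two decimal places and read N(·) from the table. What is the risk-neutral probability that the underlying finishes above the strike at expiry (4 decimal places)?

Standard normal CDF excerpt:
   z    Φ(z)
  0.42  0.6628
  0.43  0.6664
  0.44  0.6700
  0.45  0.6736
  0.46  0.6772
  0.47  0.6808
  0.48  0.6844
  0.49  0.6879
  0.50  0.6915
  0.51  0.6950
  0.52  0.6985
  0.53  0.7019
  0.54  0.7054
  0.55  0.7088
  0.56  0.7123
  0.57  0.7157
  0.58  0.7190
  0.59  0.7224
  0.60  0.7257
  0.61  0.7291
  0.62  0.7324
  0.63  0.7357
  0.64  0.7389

T = 0.5;  σ√T = 0.3536
d₁ = [ln(200/160) + (0.075 − 0.023 + ½·0.5²)·0.5] / (σ√T) = (0.2231 + 0.0885) / 0.3536 = 0.8815 → 0.88
d₂ = 0.8815 − 0.3536 = 0.5279 → 0.53
Pr(exercise) under Q = N(d₂) = 0.7019

0.7019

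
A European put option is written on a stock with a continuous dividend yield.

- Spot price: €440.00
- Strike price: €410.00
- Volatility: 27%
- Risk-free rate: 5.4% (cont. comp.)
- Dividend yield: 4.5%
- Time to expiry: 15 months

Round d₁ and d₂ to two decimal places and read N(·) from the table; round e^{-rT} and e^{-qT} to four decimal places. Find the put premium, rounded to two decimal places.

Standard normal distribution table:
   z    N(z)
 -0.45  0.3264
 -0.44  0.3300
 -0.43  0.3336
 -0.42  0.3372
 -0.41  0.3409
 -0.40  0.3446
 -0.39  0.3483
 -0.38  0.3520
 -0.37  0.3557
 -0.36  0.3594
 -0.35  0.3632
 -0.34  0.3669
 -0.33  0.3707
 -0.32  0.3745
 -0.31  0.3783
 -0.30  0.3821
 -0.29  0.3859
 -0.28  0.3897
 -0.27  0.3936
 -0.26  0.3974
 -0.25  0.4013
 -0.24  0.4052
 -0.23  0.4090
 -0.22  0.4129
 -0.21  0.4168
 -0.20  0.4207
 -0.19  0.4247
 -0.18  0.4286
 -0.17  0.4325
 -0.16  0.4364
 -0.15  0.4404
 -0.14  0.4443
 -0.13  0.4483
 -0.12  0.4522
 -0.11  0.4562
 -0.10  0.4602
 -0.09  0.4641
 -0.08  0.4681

T = 1.25;  σ√T = 0.3019
d₁ = [ln(440/410) + (0.054 − 0.045 + 0.27²/2)·1.25] / 0.3019 = [0.0706 + 0.0568] / 0.3019 = 0.4221 → 0.42
d₂ = d₁ − σ√T = 0.4221 − 0.3019 = 0.1203 → 0.12
e^(−qT) = e^(−0.045·1.25) = 0.9453;  e^(−rT) = e^(−0.054·1.25) = 0.9347
N(−d₂) = N(-0.12) = 0.4522;  N(−d₁) = N(-0.42) = 0.3372
P = 410·0.9347·0.4522 − 440·0.9453·0.3372 = 173.2952 − 140.2523 = 33.0430

€33.04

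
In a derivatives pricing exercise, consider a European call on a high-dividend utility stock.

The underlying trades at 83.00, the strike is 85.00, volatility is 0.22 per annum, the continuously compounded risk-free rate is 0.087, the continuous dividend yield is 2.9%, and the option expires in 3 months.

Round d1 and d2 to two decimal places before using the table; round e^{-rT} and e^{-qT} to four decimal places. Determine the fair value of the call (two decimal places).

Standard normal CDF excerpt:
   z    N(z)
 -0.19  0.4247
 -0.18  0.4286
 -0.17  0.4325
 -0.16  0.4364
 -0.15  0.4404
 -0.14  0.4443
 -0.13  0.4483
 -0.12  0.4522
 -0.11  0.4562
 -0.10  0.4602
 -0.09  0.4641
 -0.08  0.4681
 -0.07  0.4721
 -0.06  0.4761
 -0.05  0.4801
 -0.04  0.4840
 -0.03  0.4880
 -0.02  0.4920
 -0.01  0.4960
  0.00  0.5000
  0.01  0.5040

σ√T = 0.22·√0.25 = 0.1100
d₁ = [ln(83/85) + (0.087 − 0.029 + 0.22²/2)·0.25] / 0.1100 = [-0.0238 + 0.0205] / 0.1100 = -0.0296 ⇒ -0.03
d₂ = d₁ − σ√T = -0.0296 − 0.1100 = -0.1396 ⇒ -0.14
exp(−qT) = exp(−0.029·0.25) = 0.9928;  exp(−rT) = exp(−0.087·0.25) = 0.9785
C = 83·0.9928·N(-0.03) − 85·0.9785·N(-0.14) = 83·0.9928·0.4880 − 85·0.9785·0.4443 = 40.2124 − 36.9535 = 3.2588

3.26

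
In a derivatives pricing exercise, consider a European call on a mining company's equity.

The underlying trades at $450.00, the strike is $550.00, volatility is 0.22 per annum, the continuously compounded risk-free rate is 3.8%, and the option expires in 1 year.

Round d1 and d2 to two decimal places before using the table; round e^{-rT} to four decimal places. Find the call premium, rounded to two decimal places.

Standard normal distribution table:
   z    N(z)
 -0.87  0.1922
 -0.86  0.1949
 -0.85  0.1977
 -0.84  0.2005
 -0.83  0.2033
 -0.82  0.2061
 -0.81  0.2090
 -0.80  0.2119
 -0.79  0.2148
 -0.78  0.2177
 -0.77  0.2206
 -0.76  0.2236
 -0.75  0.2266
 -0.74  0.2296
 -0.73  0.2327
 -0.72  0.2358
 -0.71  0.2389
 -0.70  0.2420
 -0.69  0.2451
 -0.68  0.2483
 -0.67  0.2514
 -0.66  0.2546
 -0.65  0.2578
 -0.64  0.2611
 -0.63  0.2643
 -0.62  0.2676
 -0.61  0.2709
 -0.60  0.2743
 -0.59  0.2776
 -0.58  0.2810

$14.26

T = 1;  σ√T = 0.2200
d₁ = [ln(450/550) + (0.038 + 0.22²/2)·1] / 0.2200 = [-0.2007 + 0.0622] / 0.2200 = -0.6294 ≈ -0.63
d₂ = d₁ − σ√T = -0.6294 − 0.2200 = -0.8494 ≈ -0.85
e^(−rT) = e^(−0.038·1) = 0.9627
C = 450·N(-0.63) − 550·0.9627·N(-0.85) = 450·0.2643 − 550·0.9627·0.1977 = 118.9350 − 104.6792 = 14.2558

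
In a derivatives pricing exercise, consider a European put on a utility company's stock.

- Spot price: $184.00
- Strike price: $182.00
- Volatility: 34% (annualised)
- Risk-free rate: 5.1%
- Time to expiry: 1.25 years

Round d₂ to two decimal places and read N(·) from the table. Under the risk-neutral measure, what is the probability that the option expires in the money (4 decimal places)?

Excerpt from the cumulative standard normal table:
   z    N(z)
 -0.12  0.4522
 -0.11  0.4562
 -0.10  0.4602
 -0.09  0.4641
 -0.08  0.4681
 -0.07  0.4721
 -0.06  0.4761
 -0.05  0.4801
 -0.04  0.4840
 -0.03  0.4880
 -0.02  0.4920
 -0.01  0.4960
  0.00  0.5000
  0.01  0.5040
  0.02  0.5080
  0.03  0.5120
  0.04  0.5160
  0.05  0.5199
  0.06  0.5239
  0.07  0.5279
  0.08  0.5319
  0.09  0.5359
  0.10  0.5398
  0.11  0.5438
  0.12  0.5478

0.4960

σ√T = 0.34 × 1.1180 = 0.3801
d₁ = [ln(184/182) + (0.051 + 0.34²/2)·1.25] / 0.3801 = [0.0109 + 0.1360] / 0.3801 = 0.3865 → 0.39
d₂ = d₁ − σ√T = 0.3865 − 0.3801 = 0.0064 → 0.01
Pr(exercise) under Q = N(−d₂) = N(-0.01) = 0.4960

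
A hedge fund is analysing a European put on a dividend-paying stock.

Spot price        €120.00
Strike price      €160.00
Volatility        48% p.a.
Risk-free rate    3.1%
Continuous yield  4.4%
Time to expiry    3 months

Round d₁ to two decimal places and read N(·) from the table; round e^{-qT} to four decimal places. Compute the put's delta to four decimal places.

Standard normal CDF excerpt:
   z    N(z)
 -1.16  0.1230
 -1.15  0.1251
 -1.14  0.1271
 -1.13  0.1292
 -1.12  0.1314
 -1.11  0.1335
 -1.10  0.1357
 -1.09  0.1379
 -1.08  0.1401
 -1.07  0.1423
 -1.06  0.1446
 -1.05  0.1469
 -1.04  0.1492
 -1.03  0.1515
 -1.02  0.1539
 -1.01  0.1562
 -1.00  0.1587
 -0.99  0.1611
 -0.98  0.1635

σ√T = 0.48·√0.25 = 0.2400
d₁ = [ln(120/160) + (0.031 − 0.044 + ½·0.48²)·0.25] / (σ√T) = (-0.2877 + 0.0255) / 0.2400 = -1.0922 which rounds to -1.09
N(d₁) = N(-1.09) = 0.1379
Δ_put = e^(−qT)·(N(d₁) − 1) = 0.9891·(0.1379 − 1) = -0.8527

-0.8527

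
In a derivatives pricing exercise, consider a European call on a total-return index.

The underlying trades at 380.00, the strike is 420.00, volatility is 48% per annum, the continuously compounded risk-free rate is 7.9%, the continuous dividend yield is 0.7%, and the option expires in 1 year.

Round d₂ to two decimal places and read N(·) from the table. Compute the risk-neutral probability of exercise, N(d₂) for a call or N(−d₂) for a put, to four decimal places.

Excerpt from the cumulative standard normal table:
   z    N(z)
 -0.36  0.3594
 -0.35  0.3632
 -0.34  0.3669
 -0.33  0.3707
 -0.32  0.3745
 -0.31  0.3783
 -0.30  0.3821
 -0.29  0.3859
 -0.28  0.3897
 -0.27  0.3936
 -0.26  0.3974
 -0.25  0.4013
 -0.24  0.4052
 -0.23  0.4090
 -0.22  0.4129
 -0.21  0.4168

0.3821

σ√T = 0.48 × 1.0000 = 0.4800
d₁ = [ln(380/420) + (0.079 − 0.007 + ½·0.48²)·1] / (σ√T) = (-0.1001 + 0.1872) / 0.4800 = 0.1815 → 0.18
d₂ = 0.1815 − 0.4800 = -0.2985 → -0.30
Pr(exercise) under Q = N(d₂) = 0.3821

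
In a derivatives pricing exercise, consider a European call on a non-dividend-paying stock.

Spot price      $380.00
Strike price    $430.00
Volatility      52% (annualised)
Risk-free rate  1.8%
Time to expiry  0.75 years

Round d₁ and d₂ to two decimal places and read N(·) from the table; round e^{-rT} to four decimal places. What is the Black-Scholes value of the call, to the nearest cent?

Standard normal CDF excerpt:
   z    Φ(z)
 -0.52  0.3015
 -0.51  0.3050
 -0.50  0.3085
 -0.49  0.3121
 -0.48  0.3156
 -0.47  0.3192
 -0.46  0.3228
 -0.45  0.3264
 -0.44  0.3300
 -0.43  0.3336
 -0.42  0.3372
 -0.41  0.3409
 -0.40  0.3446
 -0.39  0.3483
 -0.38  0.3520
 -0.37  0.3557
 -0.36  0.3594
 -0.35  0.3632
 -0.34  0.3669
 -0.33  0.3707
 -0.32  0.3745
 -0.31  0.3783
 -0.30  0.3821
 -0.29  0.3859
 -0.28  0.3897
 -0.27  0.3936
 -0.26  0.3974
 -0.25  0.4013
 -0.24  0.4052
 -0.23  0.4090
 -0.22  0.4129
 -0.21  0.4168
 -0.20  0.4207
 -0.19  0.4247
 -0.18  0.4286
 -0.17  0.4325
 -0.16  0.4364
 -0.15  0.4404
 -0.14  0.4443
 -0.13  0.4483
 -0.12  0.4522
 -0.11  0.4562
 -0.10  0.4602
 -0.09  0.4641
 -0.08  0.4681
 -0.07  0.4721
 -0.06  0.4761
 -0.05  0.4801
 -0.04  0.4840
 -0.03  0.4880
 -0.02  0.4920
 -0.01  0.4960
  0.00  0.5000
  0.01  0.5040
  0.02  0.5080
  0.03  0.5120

σ√T = 0.52 × 0.8660 = 0.4503
ln(S/K) + (r + σ²/2)T = ln(380/430) + (0.018 + 0.52²/2)·0.75 = -0.1236 + 0.1149 = -0.0087
d₁ = -0.0087 / 0.4503 = -0.0194 ≈ -0.02
d₂ = d₁ − σ√T = -0.0194 − 0.4503 = -0.4697 ≈ -0.47
exp(−rT) = exp(−0.018·0.75) = 0.9866
C = 380·N(-0.02) − 430·0.9866·N(-0.47) = 380·0.4920 − 430·0.9866·0.3192 = 186.9600 − 135.4168 = 51.5432

$51.54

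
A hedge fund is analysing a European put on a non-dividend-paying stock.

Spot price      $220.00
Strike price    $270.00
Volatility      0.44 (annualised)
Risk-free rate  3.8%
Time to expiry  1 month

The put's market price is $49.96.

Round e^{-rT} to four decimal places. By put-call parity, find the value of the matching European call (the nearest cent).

$0.82

exp(−rT) = exp(−0.038·0.08333) = 0.9968
Put-call parity: C − P = S − K·e^(−rT) = 220 − 270·0.9968 = 220 − 269.1360 = -49.1360
C = P + (C − P) = 49.96 + (-49.1360) = 0.8240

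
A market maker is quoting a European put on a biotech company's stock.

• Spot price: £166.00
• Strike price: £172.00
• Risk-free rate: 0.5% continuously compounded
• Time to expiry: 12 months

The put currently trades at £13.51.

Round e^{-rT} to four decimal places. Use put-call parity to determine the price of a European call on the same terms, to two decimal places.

£8.37

exp(−rT) = exp(−0.005·1) = 0.9950
Put-call parity: C − P = S − K·e^(−rT) = 166 − 172·0.9950 = 166 − 171.1400 = -5.1400
C = P + (C − P) = 13.51 + (-5.1400) = 8.3700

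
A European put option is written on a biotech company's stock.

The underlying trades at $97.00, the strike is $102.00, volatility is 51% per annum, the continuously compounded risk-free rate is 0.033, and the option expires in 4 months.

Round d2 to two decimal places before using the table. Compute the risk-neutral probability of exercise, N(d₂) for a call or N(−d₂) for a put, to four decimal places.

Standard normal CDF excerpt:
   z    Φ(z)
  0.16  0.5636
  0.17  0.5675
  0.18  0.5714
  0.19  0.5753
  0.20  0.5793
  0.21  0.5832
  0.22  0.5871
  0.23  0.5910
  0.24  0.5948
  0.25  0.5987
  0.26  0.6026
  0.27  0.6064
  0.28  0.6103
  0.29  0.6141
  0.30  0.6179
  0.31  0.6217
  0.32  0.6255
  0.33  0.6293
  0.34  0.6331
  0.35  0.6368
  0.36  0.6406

0.6103

T = 0.3333;  σ√T = 0.2944
d₁ = [ln(97/102) + (0.033 + 0.51²/2)·0.3333] / 0.2944 = [-0.0503 + 0.0543] / 0.2944 = 0.0139 ≈ 0.01
d₂ = d₁ − σ√T = 0.0139 − 0.2944 = -0.2806 ≈ -0.28
Pr(exercise) under Q = N(−d₂) = N(0.28) = 0.6103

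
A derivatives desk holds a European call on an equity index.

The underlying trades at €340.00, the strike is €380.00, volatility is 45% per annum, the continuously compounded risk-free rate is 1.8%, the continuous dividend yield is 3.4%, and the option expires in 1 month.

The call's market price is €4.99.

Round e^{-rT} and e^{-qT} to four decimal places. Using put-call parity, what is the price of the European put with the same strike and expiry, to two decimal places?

€45.37

exp(−qT) = exp(−0.034·0.08333) = 0.9972;  exp(−rT) = exp(−0.018·0.08333) = 0.9985
Put-call parity: C − P = S·e^(−qT) − K·e^(−rT) = 340·0.9972 − 380·0.9985 = 339.0480 − 379.4300 = -40.3820
P = C − (C − P) = 4.99 − (-40.3820) = 45.3720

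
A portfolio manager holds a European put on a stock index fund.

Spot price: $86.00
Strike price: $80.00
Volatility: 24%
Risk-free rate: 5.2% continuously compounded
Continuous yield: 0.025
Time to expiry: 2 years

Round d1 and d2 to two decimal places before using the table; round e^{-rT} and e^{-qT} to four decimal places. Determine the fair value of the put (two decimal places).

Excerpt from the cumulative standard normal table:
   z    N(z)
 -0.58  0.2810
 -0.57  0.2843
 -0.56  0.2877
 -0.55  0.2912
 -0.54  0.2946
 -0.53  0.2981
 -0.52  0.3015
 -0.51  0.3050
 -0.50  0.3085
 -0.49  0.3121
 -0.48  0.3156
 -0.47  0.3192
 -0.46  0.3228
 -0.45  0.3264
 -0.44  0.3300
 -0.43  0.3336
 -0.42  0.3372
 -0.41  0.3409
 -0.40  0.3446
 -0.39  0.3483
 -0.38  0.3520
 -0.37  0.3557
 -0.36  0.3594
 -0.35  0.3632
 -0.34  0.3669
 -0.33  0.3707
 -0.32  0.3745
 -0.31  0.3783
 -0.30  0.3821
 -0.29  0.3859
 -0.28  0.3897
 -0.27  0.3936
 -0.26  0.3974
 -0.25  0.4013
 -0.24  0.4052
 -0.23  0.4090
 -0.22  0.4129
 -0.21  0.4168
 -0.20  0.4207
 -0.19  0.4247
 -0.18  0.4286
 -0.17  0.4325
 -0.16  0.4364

$6.23

T = 2;  σ√T = 0.3394
d₁ = [ln(86/80) + (0.052 − 0.025 + 0.24²/2)·2] / 0.3394 = [0.0723 + 0.1116] / 0.3394 = 0.5419 which rounds to 0.54
d₂ = d₁ − σ√T = 0.5419 − 0.3394 = 0.2025 which rounds to 0.20
e^(−qT) = e^(−0.025·2) = 0.9512;  e^(−rT) = e^(−0.052·2) = 0.9012
P = 80·0.9012·N(-0.20) − 86·0.9512·N(-0.54) = 80·0.9012·0.4207 − 86·0.9512·0.2946 = 30.3308 − 24.0992 = 6.2316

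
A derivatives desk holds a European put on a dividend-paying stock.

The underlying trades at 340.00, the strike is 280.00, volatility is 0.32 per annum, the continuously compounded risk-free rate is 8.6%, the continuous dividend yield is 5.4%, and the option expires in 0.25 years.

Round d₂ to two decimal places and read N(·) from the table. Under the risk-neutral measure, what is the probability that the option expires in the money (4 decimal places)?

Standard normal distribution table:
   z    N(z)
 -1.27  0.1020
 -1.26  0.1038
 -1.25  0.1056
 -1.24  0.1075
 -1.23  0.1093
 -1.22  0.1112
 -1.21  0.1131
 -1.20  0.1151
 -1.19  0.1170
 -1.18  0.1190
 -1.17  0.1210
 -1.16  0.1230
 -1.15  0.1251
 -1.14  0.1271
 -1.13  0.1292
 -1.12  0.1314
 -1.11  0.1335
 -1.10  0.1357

0.1190

T = 0.25;  σ√T = 0.1600
ln(S/K) + (r − q + σ²/2)T = ln(340/280) + (0.086 − 0.054 + 0.32²/2)·0.25 = 0.1942 + 0.0208 = 0.2150
d₁ = 0.2150 / 0.1600 = 1.3435 which rounds to 1.34
d₂ = d₁ − σ√T = 1.3435 − 0.1600 = 1.1835 which rounds to 1.18
Pr(exercise) under Q = N(−d₂) = N(-1.18) = 0.1190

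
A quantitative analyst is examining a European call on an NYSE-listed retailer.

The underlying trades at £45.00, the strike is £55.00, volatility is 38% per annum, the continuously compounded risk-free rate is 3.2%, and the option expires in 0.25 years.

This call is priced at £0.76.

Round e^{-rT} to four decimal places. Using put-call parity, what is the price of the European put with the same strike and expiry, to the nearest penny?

exp(−rT) = exp(−0.032·0.25) = 0.9920
Put-call parity: C − P = S − K·e^(−rT) = 45 − 55·0.9920 = 45 − 54.5600 = -9.5600
P = C − (C − P) = 0.76 − (-9.5600) = 10.3200

£10.32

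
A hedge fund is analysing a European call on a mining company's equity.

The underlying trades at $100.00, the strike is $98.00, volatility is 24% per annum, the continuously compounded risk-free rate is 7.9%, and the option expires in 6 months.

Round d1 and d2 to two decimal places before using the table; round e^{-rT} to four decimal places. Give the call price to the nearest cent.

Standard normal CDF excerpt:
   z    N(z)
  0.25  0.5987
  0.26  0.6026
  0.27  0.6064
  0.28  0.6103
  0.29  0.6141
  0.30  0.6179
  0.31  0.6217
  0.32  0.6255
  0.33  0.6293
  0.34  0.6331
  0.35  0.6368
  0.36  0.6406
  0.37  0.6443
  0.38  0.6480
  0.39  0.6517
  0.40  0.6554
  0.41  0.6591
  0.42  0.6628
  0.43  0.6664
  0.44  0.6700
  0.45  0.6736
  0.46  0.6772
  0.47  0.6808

$9.87

σ√T = 0.24 × 0.7071 = 0.1697
d₁ = [ln(100/98) + (0.079 + 0.24²/2)·0.5] / 0.1697 = [0.0202 + 0.0539] / 0.1697 = 0.4367 which rounds to 0.44
d₂ = d₁ − σ√T = 0.4367 − 0.1697 = 0.2669 which rounds to 0.27
exp(−rT) = exp(−0.079·0.5) = 0.9613
N(d₁) = N(0.44) = 0.6700;  N(d₂) = N(0.27) = 0.6064
C = 100·0.6700 − 98·0.9613·0.6064 = 67.0000 − 57.1274 = 9.8726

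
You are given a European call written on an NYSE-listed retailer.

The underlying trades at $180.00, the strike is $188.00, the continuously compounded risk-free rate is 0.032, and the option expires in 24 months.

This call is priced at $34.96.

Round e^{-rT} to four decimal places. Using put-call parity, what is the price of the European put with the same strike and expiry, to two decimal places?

e^(−rT) = e^(−0.032·2) = 0.9380
Put-call parity: C − P = S − K·e^(−rT) = 180 − 188·0.9380 = 180 − 176.3440 = 3.6560
P = C − (C − P) = 34.96 − (3.6560) = 31.3040

$31.30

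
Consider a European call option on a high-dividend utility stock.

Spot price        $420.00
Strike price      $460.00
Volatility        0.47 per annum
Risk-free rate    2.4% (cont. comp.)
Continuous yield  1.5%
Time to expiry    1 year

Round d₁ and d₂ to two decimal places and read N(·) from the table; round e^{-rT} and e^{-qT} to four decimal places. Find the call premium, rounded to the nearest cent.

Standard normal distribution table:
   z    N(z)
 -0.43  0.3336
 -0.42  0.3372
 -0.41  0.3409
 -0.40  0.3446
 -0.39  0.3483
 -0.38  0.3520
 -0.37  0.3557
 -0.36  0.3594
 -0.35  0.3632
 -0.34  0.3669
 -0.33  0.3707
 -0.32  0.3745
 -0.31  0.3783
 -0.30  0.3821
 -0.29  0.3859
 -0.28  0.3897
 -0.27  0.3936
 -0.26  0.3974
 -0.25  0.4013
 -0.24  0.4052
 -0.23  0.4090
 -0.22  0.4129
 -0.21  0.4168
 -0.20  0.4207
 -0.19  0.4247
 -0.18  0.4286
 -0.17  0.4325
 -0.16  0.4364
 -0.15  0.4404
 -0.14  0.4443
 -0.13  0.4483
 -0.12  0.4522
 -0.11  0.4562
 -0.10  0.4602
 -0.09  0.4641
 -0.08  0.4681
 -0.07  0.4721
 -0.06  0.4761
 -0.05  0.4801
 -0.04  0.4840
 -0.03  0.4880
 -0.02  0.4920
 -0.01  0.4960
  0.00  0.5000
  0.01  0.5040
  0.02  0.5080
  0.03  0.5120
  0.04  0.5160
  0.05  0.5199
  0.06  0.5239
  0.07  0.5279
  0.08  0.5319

$63.66

σ√T = 0.47 × 1.0000 = 0.4700
d₁ = [ln(420/460) + (0.024 − 0.015 + 0.47²/2)·1] / 0.4700 = [-0.0910 + 0.1195] / 0.4700 = 0.0606 which rounds to 0.06
d₂ = d₁ − σ√T = 0.0606 − 0.4700 = -0.4094 which rounds to -0.41
e^(−qT) = e^(−0.015·1) = 0.9851;  e^(−rT) = e^(−0.024·1) = 0.9763
N(d₁) = N(0.06) = 0.5239;  N(d₂) = N(-0.41) = 0.3409
C = 420·0.9851·0.5239 − 460·0.9763·0.3409 = 216.7594 − 153.0975 = 63.6619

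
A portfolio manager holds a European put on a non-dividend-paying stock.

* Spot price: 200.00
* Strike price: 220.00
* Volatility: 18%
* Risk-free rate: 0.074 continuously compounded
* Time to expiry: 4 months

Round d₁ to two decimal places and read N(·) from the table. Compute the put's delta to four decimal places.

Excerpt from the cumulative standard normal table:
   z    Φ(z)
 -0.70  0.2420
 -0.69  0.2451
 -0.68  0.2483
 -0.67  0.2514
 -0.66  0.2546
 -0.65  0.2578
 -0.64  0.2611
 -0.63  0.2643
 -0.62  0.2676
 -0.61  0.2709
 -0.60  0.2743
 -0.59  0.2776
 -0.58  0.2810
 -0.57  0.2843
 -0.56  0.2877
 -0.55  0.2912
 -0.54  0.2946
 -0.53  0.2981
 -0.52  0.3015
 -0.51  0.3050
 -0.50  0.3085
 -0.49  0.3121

T = 0.3333;  σ√T = 0.1039
ln(S/K) + (r + σ²/2)T = ln(200/220) + (0.074 + 0.18²/2)·0.3333 = -0.0953 + 0.0301 = -0.0652
d₁ = -0.0652 / 0.1039 = -0.6278 ≈ -0.63
N(d₁) = N(-0.63) = 0.2643
Δ_put = N(d₁) − 1 = 0.2643 − 1 = -0.7357

-0.7357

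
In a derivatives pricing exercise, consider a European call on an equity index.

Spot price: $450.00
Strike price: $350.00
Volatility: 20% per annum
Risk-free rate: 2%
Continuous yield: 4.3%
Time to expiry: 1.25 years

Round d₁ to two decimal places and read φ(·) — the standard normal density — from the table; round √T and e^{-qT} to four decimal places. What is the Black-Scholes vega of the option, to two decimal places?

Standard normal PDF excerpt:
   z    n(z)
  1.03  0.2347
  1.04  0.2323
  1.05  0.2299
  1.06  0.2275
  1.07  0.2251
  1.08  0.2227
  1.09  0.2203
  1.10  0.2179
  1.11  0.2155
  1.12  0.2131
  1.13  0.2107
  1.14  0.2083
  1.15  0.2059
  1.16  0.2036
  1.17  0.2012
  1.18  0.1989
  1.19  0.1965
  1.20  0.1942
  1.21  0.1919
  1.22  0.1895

102.75

T = 1.25;  σ√T = 0.2236
d₁ = [ln(450/350) + (0.02 − 0.043 + ½·0.2²)·1.25] / (σ√T) = (0.2513 − 0.0037) / 0.2236 = 1.1071 → 1.11
√T = √1.25 = 1.1180
φ(d₁) = φ(1.11) = 0.2155
e^(−qT) = e^(−0.043·1.25) = 0.9477
vega = S·e^(−qT)·φ(d₁)·√T = 450·0.9477·0.2155·1.1180 = 102.7478
(Call and put vega coincide under Black-Scholes.)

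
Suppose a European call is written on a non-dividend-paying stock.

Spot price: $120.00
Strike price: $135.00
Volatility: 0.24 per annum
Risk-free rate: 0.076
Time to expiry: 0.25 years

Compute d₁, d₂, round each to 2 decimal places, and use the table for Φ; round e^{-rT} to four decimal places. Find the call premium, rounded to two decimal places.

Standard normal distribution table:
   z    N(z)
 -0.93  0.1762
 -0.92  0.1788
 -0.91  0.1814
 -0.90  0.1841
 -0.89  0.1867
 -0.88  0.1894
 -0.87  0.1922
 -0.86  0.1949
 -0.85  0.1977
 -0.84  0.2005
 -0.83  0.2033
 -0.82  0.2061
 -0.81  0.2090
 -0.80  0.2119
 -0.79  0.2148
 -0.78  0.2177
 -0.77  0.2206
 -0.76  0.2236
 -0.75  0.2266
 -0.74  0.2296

$1.74

σ√T = 0.24 × 0.5000 = 0.1200
d₁ = [ln(120/135) + (0.076 + 0.24²/2)·0.25] / 0.1200 = [-0.1178 + 0.0262] / 0.1200 = -0.7632 ⇒ -0.76
d₂ = d₁ − σ√T = -0.7632 − 0.1200 = -0.8832 ⇒ -0.88
exp(−rT) = exp(−0.076·0.25) = 0.9812
N(d₁) = N(-0.76) = 0.2236;  N(d₂) = N(-0.88) = 0.1894
C = 120·0.2236 − 135·0.9812·0.1894 = 26.8320 − 25.0883 = 1.7437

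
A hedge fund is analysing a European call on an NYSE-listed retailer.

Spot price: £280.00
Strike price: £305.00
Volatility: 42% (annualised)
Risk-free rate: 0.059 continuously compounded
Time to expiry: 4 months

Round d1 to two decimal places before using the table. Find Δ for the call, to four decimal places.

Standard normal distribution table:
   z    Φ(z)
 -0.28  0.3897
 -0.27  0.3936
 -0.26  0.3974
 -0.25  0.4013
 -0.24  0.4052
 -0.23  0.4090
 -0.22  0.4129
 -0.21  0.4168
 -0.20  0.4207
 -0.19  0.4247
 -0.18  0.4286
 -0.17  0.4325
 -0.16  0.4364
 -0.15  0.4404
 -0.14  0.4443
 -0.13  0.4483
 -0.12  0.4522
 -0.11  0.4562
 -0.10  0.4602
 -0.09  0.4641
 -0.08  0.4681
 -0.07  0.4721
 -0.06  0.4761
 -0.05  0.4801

0.4404

σ√T = 0.42·√0.3333 = 0.2425
d₁ = [ln(280/305) + (0.059 + 0.42²/2)·0.3333] / 0.2425 = [-0.0855 + 0.0491] / 0.2425 = -0.1503 ⇒ -0.15
N(d₁) = N(-0.15) = 0.4404
Δ_call = N(d₁) = 0.4404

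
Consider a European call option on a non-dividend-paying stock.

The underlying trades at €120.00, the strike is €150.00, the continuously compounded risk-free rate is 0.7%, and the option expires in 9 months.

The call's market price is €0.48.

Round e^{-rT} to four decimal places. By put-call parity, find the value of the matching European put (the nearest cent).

€29.70

e^(−rT) = e^(−0.007·0.75) = 0.9948
Put-call parity: C − P = S − K·e^(−rT) = 120 − 150·0.9948 = 120 − 149.2200 = -29.2200
P = C − (C − P) = 0.48 − (-29.2200) = 29.7000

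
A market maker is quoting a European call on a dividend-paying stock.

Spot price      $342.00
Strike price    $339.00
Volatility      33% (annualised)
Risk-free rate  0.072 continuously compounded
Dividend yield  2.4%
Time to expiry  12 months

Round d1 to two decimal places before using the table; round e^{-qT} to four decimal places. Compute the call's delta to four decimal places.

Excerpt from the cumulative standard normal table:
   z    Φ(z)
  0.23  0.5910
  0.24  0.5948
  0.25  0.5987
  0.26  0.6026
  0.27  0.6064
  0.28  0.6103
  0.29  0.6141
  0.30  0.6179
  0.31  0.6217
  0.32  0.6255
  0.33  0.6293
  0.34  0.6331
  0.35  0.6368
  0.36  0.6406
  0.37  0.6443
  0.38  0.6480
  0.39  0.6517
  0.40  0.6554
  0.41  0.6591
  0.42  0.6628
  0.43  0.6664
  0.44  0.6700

0.6181

σ√T = 0.33 × 1.0000 = 0.3300
ln(S/K) + (r − q + σ²/2)T = ln(342/339) + (0.072 − 0.024 + 0.33²/2)·1 = 0.0088 + 0.1024 = 0.1113
d₁ = 0.1113 / 0.3300 = 0.3372 ≈ 0.34
N(d₁) = N(0.34) = 0.6331
Δ_call = e^(−qT)·N(d₁) = 0.9763·0.6331 = 0.6181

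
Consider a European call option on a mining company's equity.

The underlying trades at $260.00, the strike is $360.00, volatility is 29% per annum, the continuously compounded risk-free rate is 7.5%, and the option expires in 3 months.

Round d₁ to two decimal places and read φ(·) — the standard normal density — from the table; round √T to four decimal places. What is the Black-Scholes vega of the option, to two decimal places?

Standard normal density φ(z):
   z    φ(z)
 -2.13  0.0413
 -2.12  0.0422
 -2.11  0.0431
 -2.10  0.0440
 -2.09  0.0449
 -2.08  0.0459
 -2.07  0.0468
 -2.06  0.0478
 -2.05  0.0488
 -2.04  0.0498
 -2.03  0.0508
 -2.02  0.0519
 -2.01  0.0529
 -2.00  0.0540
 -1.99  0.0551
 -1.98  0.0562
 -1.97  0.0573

T = 0.25;  σ√T = 0.1450
d₁ = [ln(260/360) + (0.075 + 0.29²/2)·0.25] / 0.1450 = [-0.3254 + 0.0293] / 0.1450 = -2.0425 ≈ -2.04
√T = √0.25 = 0.5000
φ(d₁) = φ(-2.04) = 0.0498
vega = S·φ(d₁)·√T = 260·0.0498·0.5000 = 6.4740

6.47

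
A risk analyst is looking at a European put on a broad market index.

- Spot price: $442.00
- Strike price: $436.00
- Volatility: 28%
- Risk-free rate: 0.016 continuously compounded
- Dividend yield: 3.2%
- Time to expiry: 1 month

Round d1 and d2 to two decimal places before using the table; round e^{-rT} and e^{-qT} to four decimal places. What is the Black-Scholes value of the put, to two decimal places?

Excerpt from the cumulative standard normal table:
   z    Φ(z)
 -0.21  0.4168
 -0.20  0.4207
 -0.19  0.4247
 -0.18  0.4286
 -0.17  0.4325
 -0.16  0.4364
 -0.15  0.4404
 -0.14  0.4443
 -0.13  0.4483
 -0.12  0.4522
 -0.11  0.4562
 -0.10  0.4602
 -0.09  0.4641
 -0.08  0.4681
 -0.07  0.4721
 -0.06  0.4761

σ√T = 0.28 × 0.2887 = 0.0808
d₁ = [ln(442/436) + (0.016 − 0.032 + 0.28²/2)·0.08333] / 0.0808 = [0.0137 + 0.0019] / 0.0808 = 0.1930 ≈ 0.19
d₂ = d₁ − σ√T = 0.1930 − 0.0808 = 0.1122 ≈ 0.11
exp(−qT) = exp(−0.032·0.08333) = 0.9973;  exp(−rT) = exp(−0.016·0.08333) = 0.9987
N(−d₂) = N(-0.11) = 0.4562;  N(−d₁) = N(-0.19) = 0.4247
P = 436·0.9987·0.4562 − 442·0.9973·0.4247 = 198.6446 − 187.2106 = 11.4341

$11.43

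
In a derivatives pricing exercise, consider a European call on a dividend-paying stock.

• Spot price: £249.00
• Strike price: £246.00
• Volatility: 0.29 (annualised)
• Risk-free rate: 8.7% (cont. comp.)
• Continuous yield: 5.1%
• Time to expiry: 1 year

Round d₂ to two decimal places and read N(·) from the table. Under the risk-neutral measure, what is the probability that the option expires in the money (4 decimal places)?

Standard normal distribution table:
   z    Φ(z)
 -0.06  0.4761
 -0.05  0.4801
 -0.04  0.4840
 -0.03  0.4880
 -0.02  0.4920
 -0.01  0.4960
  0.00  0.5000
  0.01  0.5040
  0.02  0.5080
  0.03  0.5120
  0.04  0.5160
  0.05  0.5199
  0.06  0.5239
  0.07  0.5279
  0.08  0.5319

0.5080

σ√T = 0.29 × 1.0000 = 0.2900
d₁ = [ln(249/246) + (0.087 − 0.051 + 0.29²/2)·1] / 0.2900 = [0.0121 + 0.0780] / 0.2900 = 0.3109 ≈ 0.31
d₂ = d₁ − σ√T = 0.3109 − 0.2900 = 0.0209 ≈ 0.02
Risk-neutral Pr[S_T > K] = N(d₂) = N(0.02) = 0.5080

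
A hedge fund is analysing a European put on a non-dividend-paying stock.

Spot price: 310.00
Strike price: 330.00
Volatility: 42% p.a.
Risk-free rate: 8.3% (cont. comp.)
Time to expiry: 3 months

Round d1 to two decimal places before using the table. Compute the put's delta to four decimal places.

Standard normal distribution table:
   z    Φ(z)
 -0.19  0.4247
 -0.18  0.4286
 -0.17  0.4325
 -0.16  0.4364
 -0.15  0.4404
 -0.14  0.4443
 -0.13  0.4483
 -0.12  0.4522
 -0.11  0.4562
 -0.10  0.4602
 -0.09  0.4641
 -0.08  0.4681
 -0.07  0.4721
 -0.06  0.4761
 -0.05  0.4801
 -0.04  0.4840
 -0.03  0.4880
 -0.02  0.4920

-0.5359

σ√T = 0.42·√0.25 = 0.2100
ln(S/K) + (r + σ²/2)T = ln(310/330) + (0.083 + 0.42²/2)·0.25 = -0.0625 + 0.0428 = -0.0197
d₁ = -0.0197 / 0.2100 = -0.0939 which rounds to -0.09
N(d₁) = N(-0.09) = 0.4641
Δ_put = N(d₁) − 1 = 0.4641 − 1 = -0.5359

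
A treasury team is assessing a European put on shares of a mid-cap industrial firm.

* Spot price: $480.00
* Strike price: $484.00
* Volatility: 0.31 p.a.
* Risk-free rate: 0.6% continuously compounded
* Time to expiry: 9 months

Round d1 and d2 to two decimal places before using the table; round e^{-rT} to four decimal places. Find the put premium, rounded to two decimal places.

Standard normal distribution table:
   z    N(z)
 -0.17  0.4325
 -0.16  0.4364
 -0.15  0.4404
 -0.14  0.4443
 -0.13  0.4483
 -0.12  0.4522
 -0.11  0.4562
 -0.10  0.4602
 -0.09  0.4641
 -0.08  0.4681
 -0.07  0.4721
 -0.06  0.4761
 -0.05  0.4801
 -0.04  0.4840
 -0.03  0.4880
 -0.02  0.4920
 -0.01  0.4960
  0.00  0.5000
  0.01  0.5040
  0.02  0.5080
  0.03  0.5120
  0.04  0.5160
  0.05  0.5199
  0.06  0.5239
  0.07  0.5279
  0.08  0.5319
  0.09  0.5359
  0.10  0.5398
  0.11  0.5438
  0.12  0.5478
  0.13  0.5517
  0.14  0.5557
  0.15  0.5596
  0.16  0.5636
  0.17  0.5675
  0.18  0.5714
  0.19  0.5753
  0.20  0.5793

$52.57

σ√T = 0.31 × 0.8660 = 0.2685
d₁ = [ln(480/484) + (0.006 + 0.31²/2)·0.75] / 0.2685 = [-0.0083 + 0.0405] / 0.2685 = 0.1201 ⇒ 0.12
d₂ = d₁ − σ√T = 0.1201 − 0.2685 = -0.1484 ⇒ -0.15
e^(−rT) = e^(−0.006·0.75) = 0.9955
P = 484·0.9955·N(0.15) − 480·N(-0.12) = 484·0.9955·0.5596 − 480·0.4522 = 269.6276 − 217.0560 = 52.5716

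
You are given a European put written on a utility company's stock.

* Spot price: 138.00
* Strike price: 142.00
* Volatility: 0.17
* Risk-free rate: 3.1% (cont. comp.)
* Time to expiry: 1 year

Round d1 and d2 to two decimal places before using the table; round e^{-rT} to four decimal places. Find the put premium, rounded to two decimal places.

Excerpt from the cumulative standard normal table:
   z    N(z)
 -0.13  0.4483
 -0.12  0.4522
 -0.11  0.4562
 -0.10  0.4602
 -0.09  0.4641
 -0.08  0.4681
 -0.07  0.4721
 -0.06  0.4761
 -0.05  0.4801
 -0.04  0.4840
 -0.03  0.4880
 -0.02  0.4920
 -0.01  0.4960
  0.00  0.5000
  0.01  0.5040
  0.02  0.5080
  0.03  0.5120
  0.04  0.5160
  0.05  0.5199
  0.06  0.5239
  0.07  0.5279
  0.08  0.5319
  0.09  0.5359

9.17

σ√T = 0.17 × 1.0000 = 0.1700
d₁ = [ln(138/142) + (0.031 + 0.17²/2)·1] / 0.1700 = [-0.0286 + 0.0455] / 0.1700 = 0.0993 → 0.10
d₂ = d₁ − σ√T = 0.0993 − 0.1700 = -0.0707 → -0.07
exp(−rT) = exp(−0.031·1) = 0.9695
N(−d₂) = N(0.07) = 0.5279;  N(−d₁) = N(-0.10) = 0.4602
P = 142·0.9695·0.5279 − 138·0.4602 = 72.6755 − 63.5076 = 9.1679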